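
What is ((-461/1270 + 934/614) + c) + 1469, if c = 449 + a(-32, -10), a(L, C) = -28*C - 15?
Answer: 851581433/389890 ≈ 2184.2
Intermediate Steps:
a(L, C) = -15 - 28*C
c = 714 (c = 449 + (-15 - 28*(-10)) = 449 + (-15 + 280) = 449 + 265 = 714)
((-461/1270 + 934/614) + c) + 1469 = ((-461/1270 + 934/614) + 714) + 1469 = ((-461*1/1270 + 934*(1/614)) + 714) + 1469 = ((-461/1270 + 467/307) + 714) + 1469 = (451563/389890 + 714) + 1469 = 278833023/389890 + 1469 = 851581433/389890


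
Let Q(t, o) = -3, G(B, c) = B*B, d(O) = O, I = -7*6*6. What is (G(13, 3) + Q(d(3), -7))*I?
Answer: -41832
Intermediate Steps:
I = -252 (I = -42*6 = -252)
G(B, c) = B²
(G(13, 3) + Q(d(3), -7))*I = (13² - 3)*(-252) = (169 - 3)*(-252) = 166*(-252) = -41832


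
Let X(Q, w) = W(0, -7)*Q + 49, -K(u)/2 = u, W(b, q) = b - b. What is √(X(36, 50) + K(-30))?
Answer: √109 ≈ 10.440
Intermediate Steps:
W(b, q) = 0
K(u) = -2*u
X(Q, w) = 49 (X(Q, w) = 0*Q + 49 = 0 + 49 = 49)
√(X(36, 50) + K(-30)) = √(49 - 2*(-30)) = √(49 + 60) = √109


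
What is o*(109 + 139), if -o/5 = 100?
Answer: -124000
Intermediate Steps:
o = -500 (o = -5*100 = -500)
o*(109 + 139) = -500*(109 + 139) = -500*248 = -124000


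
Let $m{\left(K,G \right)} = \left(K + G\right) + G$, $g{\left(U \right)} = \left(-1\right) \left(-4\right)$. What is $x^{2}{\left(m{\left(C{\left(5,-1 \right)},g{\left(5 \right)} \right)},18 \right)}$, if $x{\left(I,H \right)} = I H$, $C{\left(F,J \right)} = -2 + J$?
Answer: $8100$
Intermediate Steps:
$g{\left(U \right)} = 4$
$m{\left(K,G \right)} = K + 2 G$ ($m{\left(K,G \right)} = \left(G + K\right) + G = K + 2 G$)
$x{\left(I,H \right)} = H I$
$x^{2}{\left(m{\left(C{\left(5,-1 \right)},g{\left(5 \right)} \right)},18 \right)} = \left(18 \left(\left(-2 - 1\right) + 2 \cdot 4\right)\right)^{2} = \left(18 \left(-3 + 8\right)\right)^{2} = \left(18 \cdot 5\right)^{2} = 90^{2} = 8100$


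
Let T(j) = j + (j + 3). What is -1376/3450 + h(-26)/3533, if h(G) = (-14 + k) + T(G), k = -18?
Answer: -2570429/6094425 ≈ -0.42177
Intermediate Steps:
T(j) = 3 + 2*j (T(j) = j + (3 + j) = 3 + 2*j)
h(G) = -29 + 2*G (h(G) = (-14 - 18) + (3 + 2*G) = -32 + (3 + 2*G) = -29 + 2*G)
-1376/3450 + h(-26)/3533 = -1376/3450 + (-29 + 2*(-26))/3533 = -1376*1/3450 + (-29 - 52)*(1/3533) = -688/1725 - 81*1/3533 = -688/1725 - 81/3533 = -2570429/6094425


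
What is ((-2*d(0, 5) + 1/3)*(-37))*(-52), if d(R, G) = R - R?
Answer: 1924/3 ≈ 641.33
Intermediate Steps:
d(R, G) = 0
((-2*d(0, 5) + 1/3)*(-37))*(-52) = ((-2*0 + 1/3)*(-37))*(-52) = ((0 + ⅓)*(-37))*(-52) = ((⅓)*(-37))*(-52) = -37/3*(-52) = 1924/3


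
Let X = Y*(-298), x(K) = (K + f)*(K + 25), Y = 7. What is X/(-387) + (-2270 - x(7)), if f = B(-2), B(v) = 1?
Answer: -975476/387 ≈ -2520.6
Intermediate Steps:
f = 1
x(K) = (1 + K)*(25 + K) (x(K) = (K + 1)*(K + 25) = (1 + K)*(25 + K))
X = -2086 (X = 7*(-298) = -2086)
X/(-387) + (-2270 - x(7)) = -2086/(-387) + (-2270 - (25 + 7**2 + 26*7)) = -2086*(-1/387) + (-2270 - (25 + 49 + 182)) = 2086/387 + (-2270 - 1*256) = 2086/387 + (-2270 - 256) = 2086/387 - 2526 = -975476/387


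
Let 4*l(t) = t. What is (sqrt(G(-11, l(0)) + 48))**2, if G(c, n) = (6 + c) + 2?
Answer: 45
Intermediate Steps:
l(t) = t/4
G(c, n) = 8 + c
(sqrt(G(-11, l(0)) + 48))**2 = (sqrt((8 - 11) + 48))**2 = (sqrt(-3 + 48))**2 = (sqrt(45))**2 = (3*sqrt(5))**2 = 45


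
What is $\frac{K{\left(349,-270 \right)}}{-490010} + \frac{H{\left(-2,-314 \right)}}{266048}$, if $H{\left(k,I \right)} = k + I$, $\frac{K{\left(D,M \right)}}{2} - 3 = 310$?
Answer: $- \frac{40173651}{16295772560} \approx -0.0024653$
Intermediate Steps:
$K{\left(D,M \right)} = 626$ ($K{\left(D,M \right)} = 6 + 2 \cdot 310 = 6 + 620 = 626$)
$H{\left(k,I \right)} = I + k$
$\frac{K{\left(349,-270 \right)}}{-490010} + \frac{H{\left(-2,-314 \right)}}{266048} = \frac{626}{-490010} + \frac{-314 - 2}{266048} = 626 \left(- \frac{1}{490010}\right) - \frac{79}{66512} = - \frac{313}{245005} - \frac{79}{66512} = - \frac{40173651}{16295772560}$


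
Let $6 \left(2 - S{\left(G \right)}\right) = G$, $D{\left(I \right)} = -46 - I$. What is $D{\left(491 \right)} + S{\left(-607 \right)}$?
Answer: $- \frac{2603}{6} \approx -433.83$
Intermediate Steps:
$S{\left(G \right)} = 2 - \frac{G}{6}$
$D{\left(491 \right)} + S{\left(-607 \right)} = \left(-46 - 491\right) + \left(2 - - \frac{607}{6}\right) = \left(-46 - 491\right) + \left(2 + \frac{607}{6}\right) = -537 + \frac{619}{6} = - \frac{2603}{6}$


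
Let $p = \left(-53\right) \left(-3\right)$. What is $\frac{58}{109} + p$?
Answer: $\frac{17389}{109} \approx 159.53$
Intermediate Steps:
$p = 159$
$\frac{58}{109} + p = \frac{58}{109} + 159 = \frac{17389}{109}$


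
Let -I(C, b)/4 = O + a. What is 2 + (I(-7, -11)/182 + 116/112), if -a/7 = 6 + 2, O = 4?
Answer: 117/28 ≈ 4.1786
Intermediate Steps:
a = -56 (a = -7*(6 + 2) = -7*8 = -56)
I(C, b) = 208 (I(C, b) = -4*(4 - 56) = -4*(-52) = 208)
2 + (I(-7, -11)/182 + 116/112) = 2 + (208/182 + 116/112) = 2 + (208*(1/182) + 116*(1/112)) = 2 + (8/7 + 29/28) = 2 + 61/28 = 117/28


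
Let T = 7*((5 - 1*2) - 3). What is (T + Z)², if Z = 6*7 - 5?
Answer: 1369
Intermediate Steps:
Z = 37 (Z = 42 - 5 = 37)
T = 0 (T = 7*((5 - 2) - 3) = 7*(3 - 3) = 7*0 = 0)
(T + Z)² = (0 + 37)² = 37² = 1369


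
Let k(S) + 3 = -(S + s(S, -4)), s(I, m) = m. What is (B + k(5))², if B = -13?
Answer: 289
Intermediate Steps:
k(S) = 1 - S (k(S) = -3 - (S - 4) = -3 - (-4 + S) = -3 + (4 - S) = 1 - S)
(B + k(5))² = (-13 + (1 - 1*5))² = (-13 + (1 - 5))² = (-13 - 4)² = (-17)² = 289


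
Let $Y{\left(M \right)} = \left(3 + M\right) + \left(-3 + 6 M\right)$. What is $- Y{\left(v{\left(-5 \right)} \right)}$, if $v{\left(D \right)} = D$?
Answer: $35$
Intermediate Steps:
$Y{\left(M \right)} = 7 M$
$- Y{\left(v{\left(-5 \right)} \right)} = - 7 \left(-5\right) = \left(-1\right) \left(-35\right) = 35$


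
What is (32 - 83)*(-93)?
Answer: 4743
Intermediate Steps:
(32 - 83)*(-93) = -51*(-93) = 4743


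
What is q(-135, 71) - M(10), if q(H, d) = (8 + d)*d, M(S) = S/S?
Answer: 5608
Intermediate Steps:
M(S) = 1
q(H, d) = d*(8 + d)
q(-135, 71) - M(10) = 71*(8 + 71) - 1*1 = 71*79 - 1 = 5609 - 1 = 5608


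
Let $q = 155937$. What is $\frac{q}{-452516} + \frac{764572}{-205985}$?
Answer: $- \frac{378101746097}{93211508260} \approx -4.0564$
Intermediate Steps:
$\frac{q}{-452516} + \frac{764572}{-205985} = \frac{155937}{-452516} + \frac{764572}{-205985} = 155937 \left(- \frac{1}{452516}\right) + 764572 \left(- \frac{1}{205985}\right) = - \frac{155937}{452516} - \frac{764572}{205985} = - \frac{378101746097}{93211508260}$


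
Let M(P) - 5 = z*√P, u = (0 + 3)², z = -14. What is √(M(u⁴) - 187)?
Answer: 2*I*√329 ≈ 36.277*I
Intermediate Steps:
u = 9 (u = 3² = 9)
M(P) = 5 - 14*√P
√(M(u⁴) - 187) = √((5 - 14*√(9⁴)) - 187) = √((5 - 14*√6561) - 187) = √((5 - 14*81) - 187) = √((5 - 1134) - 187) = √(-1129 - 187) = √(-1316) = 2*I*√329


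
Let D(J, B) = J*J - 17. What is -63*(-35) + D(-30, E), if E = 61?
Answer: 3088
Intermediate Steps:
D(J, B) = -17 + J² (D(J, B) = J² - 17 = -17 + J²)
-63*(-35) + D(-30, E) = -63*(-35) + (-17 + (-30)²) = 2205 + (-17 + 900) = 2205 + 883 = 3088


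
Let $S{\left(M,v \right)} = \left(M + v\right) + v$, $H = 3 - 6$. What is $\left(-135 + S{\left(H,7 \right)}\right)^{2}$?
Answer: $15376$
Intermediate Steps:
$H = -3$
$S{\left(M,v \right)} = M + 2 v$
$\left(-135 + S{\left(H,7 \right)}\right)^{2} = \left(-135 + \left(-3 + 2 \cdot 7\right)\right)^{2} = \left(-135 + \left(-3 + 14\right)\right)^{2} = \left(-135 + 11\right)^{2} = \left(-124\right)^{2} = 15376$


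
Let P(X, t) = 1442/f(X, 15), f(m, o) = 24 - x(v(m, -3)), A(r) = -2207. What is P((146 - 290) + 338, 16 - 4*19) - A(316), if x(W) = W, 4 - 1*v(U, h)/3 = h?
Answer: 8063/3 ≈ 2687.7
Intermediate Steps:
v(U, h) = 12 - 3*h
f(m, o) = 3 (f(m, o) = 24 - (12 - 3*(-3)) = 24 - (12 + 9) = 24 - 1*21 = 24 - 21 = 3)
P(X, t) = 1442/3
P((146 - 290) + 338, 16 - 4*19) - A(316) = 1442/3 - 1*(-2207) = 1442/3 + 2207 = 8063/3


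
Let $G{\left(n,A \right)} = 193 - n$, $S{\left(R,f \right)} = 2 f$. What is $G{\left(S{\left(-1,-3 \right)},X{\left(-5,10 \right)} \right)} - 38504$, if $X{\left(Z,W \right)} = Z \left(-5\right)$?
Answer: $-38305$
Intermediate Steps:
$X{\left(Z,W \right)} = - 5 Z$
$G{\left(S{\left(-1,-3 \right)},X{\left(-5,10 \right)} \right)} - 38504 = \left(193 - 2 \left(-3\right)\right) - 38504 = \left(193 - -6\right) - 38504 = \left(193 + 6\right) - 38504 = 199 - 38504 = -38305$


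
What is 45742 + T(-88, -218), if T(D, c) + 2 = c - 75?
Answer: 45447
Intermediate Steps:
T(D, c) = -77 + c (T(D, c) = -2 + (c - 75) = -2 + (-75 + c) = -77 + c)
45742 + T(-88, -218) = 45742 + (-77 - 218) = 45742 - 295 = 45447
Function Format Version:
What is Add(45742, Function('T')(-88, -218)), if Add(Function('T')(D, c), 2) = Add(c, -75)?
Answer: 45447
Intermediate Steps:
Function('T')(D, c) = Add(-77, c) (Function('T')(D, c) = Add(-2, Add(c, -75)) = Add(-2, Add(-75, c)) = Add(-77, c))
Add(45742, Function('T')(-88, -218)) = Add(45742, Add(-77, -218)) = Add(45742, -295) = 45447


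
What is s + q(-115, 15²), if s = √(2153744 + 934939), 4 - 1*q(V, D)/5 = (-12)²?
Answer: -700 + 3*√343187 ≈ 1057.5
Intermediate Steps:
q(V, D) = -700 (q(V, D) = 20 - 5*(-12)² = 20 - 5*144 = 20 - 720 = -700)
s = 3*√343187 (s = √3088683 = 3*√343187 ≈ 1757.5)
s + q(-115, 15²) = 3*√343187 - 700 = -700 + 3*√343187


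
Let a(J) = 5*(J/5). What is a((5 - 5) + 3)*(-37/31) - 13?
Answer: -514/31 ≈ -16.581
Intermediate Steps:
a(J) = J (a(J) = 5*(J*(⅕)) = 5*(J/5) = J)
a((5 - 5) + 3)*(-37/31) - 13 = ((5 - 5) + 3)*(-37/31) - 13 = (0 + 3)*(-37*1/31) - 13 = 3*(-37/31) - 13 = -111/31 - 13 = -514/31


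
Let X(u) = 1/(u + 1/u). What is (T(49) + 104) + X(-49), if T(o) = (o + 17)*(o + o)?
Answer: 15785895/2402 ≈ 6572.0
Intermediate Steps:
T(o) = 2*o*(17 + o) (T(o) = (17 + o)*(2*o) = 2*o*(17 + o))
(T(49) + 104) + X(-49) = (2*49*(17 + 49) + 104) - 49/(1 + (-49)²) = (2*49*66 + 104) - 49/(1 + 2401) = (6468 + 104) - 49/2402 = 6572 - 49*1/2402 = 6572 - 49/2402 = 15785895/2402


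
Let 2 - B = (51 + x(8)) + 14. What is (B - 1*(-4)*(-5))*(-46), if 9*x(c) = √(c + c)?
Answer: 34546/9 ≈ 3838.4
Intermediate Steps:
x(c) = √2*√c/9 (x(c) = √(c + c)/9 = √(2*c)/9 = (√2*√c)/9 = √2*√c/9)
B = -571/9 (B = 2 - ((51 + √2*√8/9) + 14) = 2 - ((51 + √2*(2*√2)/9) + 14) = 2 - ((51 + 4/9) + 14) = 2 - (463/9 + 14) = 2 - 1*589/9 = 2 - 589/9 = -571/9 ≈ -63.444)
(B - 1*(-4)*(-5))*(-46) = (-571/9 - 1*(-4)*(-5))*(-46) = (-571/9 + 4*(-5))*(-46) = (-571/9 - 20)*(-46) = -751/9*(-46) = 34546/9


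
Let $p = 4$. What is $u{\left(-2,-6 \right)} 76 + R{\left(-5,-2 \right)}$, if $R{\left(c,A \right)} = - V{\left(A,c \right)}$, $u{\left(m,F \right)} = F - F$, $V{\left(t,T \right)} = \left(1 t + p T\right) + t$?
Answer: $24$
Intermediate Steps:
$V{\left(t,T \right)} = 2 t + 4 T$ ($V{\left(t,T \right)} = \left(1 t + 4 T\right) + t = \left(t + 4 T\right) + t = 2 t + 4 T$)
$u{\left(m,F \right)} = 0$
$R{\left(c,A \right)} = - 4 c - 2 A$ ($R{\left(c,A \right)} = - (2 A + 4 c) = - 4 c - 2 A$)
$u{\left(-2,-6 \right)} 76 + R{\left(-5,-2 \right)} = 0 \cdot 76 - -24 = 0 + \left(20 + 4\right) = 0 + 24 = 24$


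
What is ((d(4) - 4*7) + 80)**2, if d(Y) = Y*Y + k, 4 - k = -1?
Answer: 5329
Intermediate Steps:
k = 5 (k = 4 - 1*(-1) = 4 + 1 = 5)
d(Y) = 5 + Y**2 (d(Y) = Y*Y + 5 = Y**2 + 5 = 5 + Y**2)
((d(4) - 4*7) + 80)**2 = (((5 + 4**2) - 4*7) + 80)**2 = (((5 + 16) - 28) + 80)**2 = ((21 - 28) + 80)**2 = (-7 + 80)**2 = 73**2 = 5329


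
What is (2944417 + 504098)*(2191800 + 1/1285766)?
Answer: 9718404679114030515/1285766 ≈ 7.5585e+12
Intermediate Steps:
(2944417 + 504098)*(2191800 + 1/1285766) = 3448515*(2191800 + 1/1285766) = 3448515*(2818141918801/1285766) = 9718404679114030515/1285766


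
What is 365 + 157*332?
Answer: 52489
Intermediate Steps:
365 + 157*332 = 365 + 52124 = 52489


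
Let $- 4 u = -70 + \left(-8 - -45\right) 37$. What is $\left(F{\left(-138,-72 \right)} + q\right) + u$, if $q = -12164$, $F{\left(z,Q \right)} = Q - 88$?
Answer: $- \frac{50595}{4} \approx -12649.0$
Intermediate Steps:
$F{\left(z,Q \right)} = -88 + Q$
$u = - \frac{1299}{4}$ ($u = - \frac{-70 + \left(-8 - -45\right) 37}{4} = - \frac{-70 + \left(-8 + 45\right) 37}{4} = - \frac{-70 + 37 \cdot 37}{4} = - \frac{-70 + 1369}{4} = \left(- \frac{1}{4}\right) 1299 = - \frac{1299}{4} \approx -324.75$)
$\left(F{\left(-138,-72 \right)} + q\right) + u = \left(\left(-88 - 72\right) - 12164\right) - \frac{1299}{4} = \left(-160 - 12164\right) - \frac{1299}{4} = -12324 - \frac{1299}{4} = - \frac{50595}{4}$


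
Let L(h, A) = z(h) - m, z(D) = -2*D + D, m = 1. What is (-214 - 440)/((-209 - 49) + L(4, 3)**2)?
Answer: 654/233 ≈ 2.8069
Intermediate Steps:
z(D) = -D
L(h, A) = -1 - h (L(h, A) = -h - 1*1 = -h - 1 = -1 - h)
(-214 - 440)/((-209 - 49) + L(4, 3)**2) = (-214 - 440)/((-209 - 49) + (-1 - 1*4)**2) = -654/(-258 + (-1 - 4)**2) = -654/(-258 + (-5)**2) = -654/(-258 + 25) = -654/(-233) = -654*(-1/233) = 654/233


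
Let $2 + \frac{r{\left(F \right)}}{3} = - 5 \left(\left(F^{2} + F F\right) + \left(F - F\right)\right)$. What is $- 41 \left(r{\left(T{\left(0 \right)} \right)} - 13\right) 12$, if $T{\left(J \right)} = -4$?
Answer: $245508$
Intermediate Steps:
$r{\left(F \right)} = -6 - 30 F^{2}$ ($r{\left(F \right)} = -6 + 3 \left(- 5 \left(\left(F^{2} + F F\right) + \left(F - F\right)\right)\right) = -6 + 3 \left(- 5 \left(\left(F^{2} + F^{2}\right) + 0\right)\right) = -6 + 3 \left(- 5 \left(2 F^{2} + 0\right)\right) = -6 + 3 \left(- 5 \cdot 2 F^{2}\right) = -6 + 3 \left(- 10 F^{2}\right) = -6 - 30 F^{2}$)
$- 41 \left(r{\left(T{\left(0 \right)} \right)} - 13\right) 12 = - 41 \left(\left(-6 - 30 \left(-4\right)^{2}\right) - 13\right) 12 = - 41 \left(\left(-6 - 480\right) - 13\right) 12 = - 41 \left(-486 - 13\right) 12 = - 41 \left(\left(-499\right) 12\right) = \left(-41\right) \left(-5988\right) = 245508$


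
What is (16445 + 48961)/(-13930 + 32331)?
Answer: 65406/18401 ≈ 3.5545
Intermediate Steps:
(16445 + 48961)/(-13930 + 32331) = 65406/18401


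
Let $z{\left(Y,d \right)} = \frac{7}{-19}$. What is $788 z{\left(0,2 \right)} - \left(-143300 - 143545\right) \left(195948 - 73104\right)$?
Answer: $\frac{669506550904}{19} \approx 3.5237 \cdot 10^{10}$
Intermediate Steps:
$z{\left(Y,d \right)} = - \frac{7}{19}$ ($z{\left(Y,d \right)} = 7 \left(- \frac{1}{19}\right) = - \frac{7}{19}$)
$788 z{\left(0,2 \right)} - \left(-143300 - 143545\right) \left(195948 - 73104\right) = 788 \left(- \frac{7}{19}\right) - \left(-143300 - 143545\right) \left(195948 - 73104\right) = - \frac{5516}{19} - \left(-286845\right) 122844 = - \frac{5516}{19} - -35237187180 = - \frac{5516}{19} + 35237187180 = \frac{669506550904}{19}$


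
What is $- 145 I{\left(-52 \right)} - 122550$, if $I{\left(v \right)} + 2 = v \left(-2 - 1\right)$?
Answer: $-144880$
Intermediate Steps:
$I{\left(v \right)} = -2 - 3 v$ ($I{\left(v \right)} = -2 + v \left(-2 - 1\right) = -2 + v \left(-3\right) = -2 - 3 v$)
$- 145 I{\left(-52 \right)} - 122550 = - 145 \left(-2 - -156\right) - 122550 = - 145 \left(-2 + 156\right) - 122550 = \left(-145\right) 154 - 122550 = -22330 - 122550 = -144880$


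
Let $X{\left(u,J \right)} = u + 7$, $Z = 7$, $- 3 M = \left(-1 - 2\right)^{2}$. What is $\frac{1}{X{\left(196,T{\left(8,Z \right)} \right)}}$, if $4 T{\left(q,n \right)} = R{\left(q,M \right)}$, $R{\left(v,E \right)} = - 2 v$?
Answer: $\frac{1}{203} \approx 0.0049261$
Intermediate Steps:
$M = -3$ ($M = - \frac{\left(-1 - 2\right)^{2}}{3} = - \frac{\left(-3\right)^{2}}{3} = \left(- \frac{1}{3}\right) 9 = -3$)
$T{\left(q,n \right)} = - \frac{q}{2}$ ($T{\left(q,n \right)} = \frac{\left(-2\right) q}{4} = - \frac{q}{2}$)
$X{\left(u,J \right)} = 7 + u$
$\frac{1}{X{\left(196,T{\left(8,Z \right)} \right)}} = \frac{1}{7 + 196} = \frac{1}{203}$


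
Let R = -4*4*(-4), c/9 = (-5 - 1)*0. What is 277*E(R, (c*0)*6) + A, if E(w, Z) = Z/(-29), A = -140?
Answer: -140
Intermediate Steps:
c = 0 (c = 9*((-5 - 1)*0) = 9*(-6*0) = 9*0 = 0)
R = 64 (R = -16*(-4) = 64)
E(w, Z) = -Z/29 (E(w, Z) = Z*(-1/29) = -Z/29)
277*E(R, (c*0)*6) + A = 277*(-0*0*6/29) - 140 = 277*(-0*6) - 140 = 277*(-1/29*0) - 140 = 277*0 - 140 = 0 - 140 = -140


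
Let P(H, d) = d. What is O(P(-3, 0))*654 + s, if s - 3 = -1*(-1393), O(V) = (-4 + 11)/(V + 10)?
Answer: 9269/5 ≈ 1853.8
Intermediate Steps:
O(V) = 7/(10 + V)
s = 1396 (s = 3 - 1*(-1393) = 3 + 1393 = 1396)
O(P(-3, 0))*654 + s = (7/(10 + 0))*654 + 1396 = (7/10)*654 + 1396 = 2289/5 + 1396 = 9269/5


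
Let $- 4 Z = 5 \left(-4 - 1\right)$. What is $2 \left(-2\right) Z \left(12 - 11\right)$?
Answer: $-25$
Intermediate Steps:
$Z = \frac{25}{4}$ ($Z = - \frac{5 \left(-4 - 1\right)}{4} = - \frac{5 \left(-5\right)}{4} = \left(- \frac{1}{4}\right) \left(-25\right) = \frac{25}{4} \approx 6.25$)
$2 \left(-2\right) Z \left(12 - 11\right) = 2 \left(-2\right) \frac{25}{4} \left(12 - 11\right) = \left(-4\right) \frac{25}{4} \left(12 - 11\right) = \left(-25\right) 1 = -25$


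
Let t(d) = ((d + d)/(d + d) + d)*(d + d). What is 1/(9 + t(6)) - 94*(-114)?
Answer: 996589/93 ≈ 10716.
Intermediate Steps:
t(d) = 2*d*(1 + d) (t(d) = ((2*d)/((2*d)) + d)*(2*d) = ((2*d)*(1/(2*d)) + d)*(2*d) = (1 + d)*(2*d) = 2*d*(1 + d))
1/(9 + t(6)) - 94*(-114) = 1/(9 + 2*6*(1 + 6)) - 94*(-114) = 1/(9 + 2*6*7) + 10716 = 1/(9 + 84) + 10716 = 1/93 + 10716 = 996589/93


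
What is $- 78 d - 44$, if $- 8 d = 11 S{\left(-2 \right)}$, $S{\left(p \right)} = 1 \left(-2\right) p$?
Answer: $385$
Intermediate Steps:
$S{\left(p \right)} = - 2 p$
$d = - \frac{11}{2}$ ($d = - \frac{11 \left(\left(-2\right) \left(-2\right)\right)}{8} = - \frac{11 \cdot 4}{8} = \left(- \frac{1}{8}\right) 44 = - \frac{11}{2} \approx -5.5$)
$- 78 d - 44 = \left(-78\right) \left(- \frac{11}{2}\right) - 44 = 429 - 44 = 385$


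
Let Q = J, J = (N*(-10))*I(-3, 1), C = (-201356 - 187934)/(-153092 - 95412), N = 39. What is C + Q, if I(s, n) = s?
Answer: 145569485/124252 ≈ 1171.6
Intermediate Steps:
C = 194645/124252 (C = -389290/(-248504) = -389290*(-1/248504) = 194645/124252 ≈ 1.5665)
J = 1170 (J = (39*(-10))*(-3) = -390*(-3) = 1170)
Q = 1170
C + Q = 194645/124252 + 1170 = 145569485/124252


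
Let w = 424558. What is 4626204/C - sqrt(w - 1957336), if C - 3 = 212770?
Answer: 420564/19343 - I*sqrt(1532778) ≈ 21.742 - 1238.1*I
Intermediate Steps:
C = 212773 (C = 3 + 212770 = 212773)
4626204/C - sqrt(w - 1957336) = 4626204/212773 - sqrt(424558 - 1957336) = 4626204*(1/212773) - sqrt(-1532778) = 420564/19343 - I*sqrt(1532778)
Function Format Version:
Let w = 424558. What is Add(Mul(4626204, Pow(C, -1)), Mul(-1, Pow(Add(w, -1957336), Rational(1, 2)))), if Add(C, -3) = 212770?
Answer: Add(Rational(420564, 19343), Mul(-1, I, Pow(1532778, Rational(1, 2)))) ≈ Add(21.742, Mul(-1238.1, I))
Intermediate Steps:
C = 212773 (C = Add(3, 212770) = 212773)
Add(Mul(4626204, Pow(C, -1)), Mul(-1, Pow(Add(w, -1957336), Rational(1, 2)))) = Add(Mul(4626204, Pow(212773, -1)), Mul(-1, Pow(Add(424558, -1957336), Rational(1, 2)))) = Add(Mul(4626204, Rational(1, 212773)), Mul(-1, Pow(-1532778, Rational(1, 2)))) = Add(Rational(420564, 19343), Mul(-1, Mul(I, Pow(1532778, Rational(1, 2))))) = Add(Rational(420564, 19343), Mul(-1, I, Pow(1532778, Rational(1, 2))))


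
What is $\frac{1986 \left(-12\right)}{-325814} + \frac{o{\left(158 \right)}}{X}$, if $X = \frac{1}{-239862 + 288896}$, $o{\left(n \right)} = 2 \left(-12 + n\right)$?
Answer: $\frac{2332490708612}{162907} \approx 1.4318 \cdot 10^{7}$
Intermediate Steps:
$o{\left(n \right)} = -24 + 2 n$
$X = \frac{1}{49034} \approx 2.0394 \cdot 10^{-5}$
$\frac{1986 \left(-12\right)}{-325814} + \frac{o{\left(158 \right)}}{X} = \frac{1986 \left(-12\right)}{-325814} + \left(-24 + 2 \cdot 158\right) \frac{1}{\frac{1}{49034}} = \left(-23832\right) \left(- \frac{1}{325814}\right) + \left(-24 + 316\right) 49034 = \frac{11916}{162907} + 292 \cdot 49034 = \frac{11916}{162907} + 14317928 = \frac{2332490708612}{162907}$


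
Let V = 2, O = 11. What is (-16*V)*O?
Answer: -352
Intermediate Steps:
(-16*V)*O = -16*2*11 = -32*11 = -352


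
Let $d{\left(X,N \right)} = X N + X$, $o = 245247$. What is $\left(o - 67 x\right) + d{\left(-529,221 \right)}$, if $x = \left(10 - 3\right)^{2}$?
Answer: $124526$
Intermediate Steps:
$x = 49$ ($x = 7^{2} = 49$)
$d{\left(X,N \right)} = X + N X$ ($d{\left(X,N \right)} = N X + X = X + N X$)
$\left(o - 67 x\right) + d{\left(-529,221 \right)} = \left(245247 - 3283\right) - 529 \left(1 + 221\right) = \left(245247 - 3283\right) - 117438 = 241964 - 117438 = 124526$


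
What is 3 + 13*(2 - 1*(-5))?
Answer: 94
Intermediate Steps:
3 + 13*(2 - 1*(-5)) = 3 + 13*(2 + 5) = 3 + 13*7 = 3 + 91 = 94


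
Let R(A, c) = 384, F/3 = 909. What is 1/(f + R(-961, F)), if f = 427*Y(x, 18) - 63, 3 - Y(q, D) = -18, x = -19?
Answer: 1/9288 ≈ 0.00010767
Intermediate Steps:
F = 2727 (F = 3*909 = 2727)
Y(q, D) = 21 (Y(q, D) = 3 - 1*(-18) = 3 + 18 = 21)
f = 8904 (f = 427*21 - 63 = 8967 - 63 = 8904)
1/(f + R(-961, F)) = 1/(8904 + 384) = 1/9288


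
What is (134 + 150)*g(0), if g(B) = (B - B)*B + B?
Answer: 0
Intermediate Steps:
g(B) = B (g(B) = 0*B + B = 0 + B = B)
(134 + 150)*g(0) = (134 + 150)*0 = 284*0 = 0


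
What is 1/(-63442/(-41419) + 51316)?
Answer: 41419/2125520846 ≈ 1.9487e-5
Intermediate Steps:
1/(-63442/(-41419) + 51316) = 1/(-63442*(-1/41419) + 51316) = 1/(63442/41419 + 51316) = 1/(2125520846/41419) = 41419/2125520846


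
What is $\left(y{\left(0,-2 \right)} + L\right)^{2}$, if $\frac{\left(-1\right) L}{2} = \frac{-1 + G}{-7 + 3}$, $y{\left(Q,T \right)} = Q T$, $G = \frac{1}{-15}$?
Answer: $\frac{64}{225} \approx 0.28444$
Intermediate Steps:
$G = - \frac{1}{15} \approx -0.066667$
$L = - \frac{8}{15}$ ($L = - 2 \frac{-1 - \frac{1}{15}}{-7 + 3} = - 2 \left(- \frac{16}{15 \left(-4\right)}\right) = - 2 \left(\left(- \frac{16}{15}\right) \left(- \frac{1}{4}\right)\right) = \left(-2\right) \frac{4}{15} = - \frac{8}{15} \approx -0.53333$)
$\left(y{\left(0,-2 \right)} + L\right)^{2} = \left(0 \left(-2\right) - \frac{8}{15}\right)^{2} = \left(0 - \frac{8}{15}\right)^{2} = \left(- \frac{8}{15}\right)^{2} = \frac{64}{225}$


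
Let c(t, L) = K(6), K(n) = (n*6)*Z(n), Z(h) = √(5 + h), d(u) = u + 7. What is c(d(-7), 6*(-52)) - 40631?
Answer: -40631 + 36*√11 ≈ -40512.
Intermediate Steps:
d(u) = 7 + u
K(n) = 6*n*√(5 + n) (K(n) = (n*6)*√(5 + n) = (6*n)*√(5 + n) = 6*n*√(5 + n))
c(t, L) = 36*√11 (c(t, L) = 6*6*√(5 + 6) = 6*6*√11 = 36*√11)
c(d(-7), 6*(-52)) - 40631 = 36*√11 - 40631 = -40631 + 36*√11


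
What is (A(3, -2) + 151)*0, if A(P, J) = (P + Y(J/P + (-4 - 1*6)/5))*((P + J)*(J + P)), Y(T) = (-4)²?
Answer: 0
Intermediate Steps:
Y(T) = 16
A(P, J) = (J + P)²*(16 + P) (A(P, J) = (P + 16)*((P + J)*(J + P)) = (16 + P)*((J + P)*(J + P)) = (16 + P)*(J + P)² = (J + P)²*(16 + P))
(A(3, -2) + 151)*0 = ((-2 + 3)²*(16 + 3) + 151)*0 = (1²*19 + 151)*0 = (1*19 + 151)*0 = (19 + 151)*0 = 170*0 = 0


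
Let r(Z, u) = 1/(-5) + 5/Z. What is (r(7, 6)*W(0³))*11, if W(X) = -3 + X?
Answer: -594/35 ≈ -16.971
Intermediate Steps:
r(Z, u) = -⅕ + 5/Z (r(Z, u) = 1*(-⅕) + 5/Z = -⅕ + 5/Z)
(r(7, 6)*W(0³))*11 = (((⅕)*(25 - 1*7)/7)*(-3 + 0³))*11 = (((⅕)*(⅐)*(25 - 7))*(-3 + 0))*11 = (((⅕)*(⅐)*18)*(-3))*11 = ((18/35)*(-3))*11 = -54/35*11 = -594/35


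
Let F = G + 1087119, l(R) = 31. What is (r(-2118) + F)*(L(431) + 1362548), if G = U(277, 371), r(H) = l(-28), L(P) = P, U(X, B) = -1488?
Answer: 1479734507098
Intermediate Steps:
r(H) = 31
G = -1488
F = 1085631 (F = -1488 + 1087119 = 1085631)
(r(-2118) + F)*(L(431) + 1362548) = (31 + 1085631)*(431 + 1362548) = 1085662*1362979 = 1479734507098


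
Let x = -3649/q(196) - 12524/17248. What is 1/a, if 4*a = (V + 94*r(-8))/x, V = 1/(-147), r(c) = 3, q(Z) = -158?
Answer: 22859685/72045314 ≈ 0.31730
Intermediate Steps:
V = -1/147 ≈ -0.0068027
x = 7619895/340648 (x = -3649/(-158) - 12524/17248 = -3649*(-1/158) - 12524*1/17248 = 3649/158 - 3131/4312 = 7619895/340648 ≈ 22.369)
a = 72045314/22859685 (a = ((-1/147 + 94*3)/(7619895/340648))/4 = ((-1/147 + 282)*(340648/7619895))/4 = ((41453/147)*(340648/7619895))/4 = (¼)*(288181256/22859685) = 72045314/22859685 ≈ 3.1516)
1/a = 1/(72045314/22859685) = 22859685/72045314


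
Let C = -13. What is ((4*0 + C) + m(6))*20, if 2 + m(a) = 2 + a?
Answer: -140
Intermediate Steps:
m(a) = a (m(a) = -2 + (2 + a) = a)
((4*0 + C) + m(6))*20 = ((4*0 - 13) + 6)*20 = ((0 - 13) + 6)*20 = (-13 + 6)*20 = -7*20 = -140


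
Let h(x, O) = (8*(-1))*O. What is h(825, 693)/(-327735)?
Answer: 616/36415 ≈ 0.016916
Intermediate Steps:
h(x, O) = -8*O
h(825, 693)/(-327735) = -8*693/(-327735) = -5544*(-1/327735) = 616/36415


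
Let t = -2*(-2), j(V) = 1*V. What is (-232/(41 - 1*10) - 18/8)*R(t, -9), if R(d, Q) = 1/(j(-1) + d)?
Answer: -1207/372 ≈ -3.2446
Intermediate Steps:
j(V) = V
t = 4
R(d, Q) = 1/(-1 + d)
(-232/(41 - 1*10) - 18/8)*R(t, -9) = (-232/(41 - 1*10) - 18/8)/(-1 + 4) = (-232/(41 - 10) - 18*⅛)/3 = (-232/31 - 9/4)*(⅓) = -1207/124*⅓ = -1207/372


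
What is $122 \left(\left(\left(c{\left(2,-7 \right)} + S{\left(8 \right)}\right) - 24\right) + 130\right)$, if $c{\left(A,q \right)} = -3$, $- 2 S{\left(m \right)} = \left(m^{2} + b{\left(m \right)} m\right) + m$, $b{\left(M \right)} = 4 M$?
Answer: $-7442$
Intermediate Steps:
$S{\left(m \right)} = - \frac{5 m^{2}}{2} - \frac{m}{2}$ ($S{\left(m \right)} = - \frac{\left(m^{2} + 4 m m\right) + m}{2} = - \frac{\left(m^{2} + 4 m^{2}\right) + m}{2} = - \frac{5 m^{2} + m}{2} = - \frac{m + 5 m^{2}}{2} = - \frac{5 m^{2}}{2} - \frac{m}{2}$)
$122 \left(\left(\left(c{\left(2,-7 \right)} + S{\left(8 \right)}\right) - 24\right) + 130\right) = 122 \left(\left(\left(-3 - 4 \left(1 + 5 \cdot 8\right)\right) - 24\right) + 130\right) = 122 \left(\left(\left(-3 - 4 \left(1 + 40\right)\right) - 24\right) + 130\right) = 122 \left(\left(\left(-3 - 4 \cdot 41\right) - 24\right) + 130\right) = 122 \left(\left(\left(-3 - 164\right) - 24\right) + 130\right) = 122 \left(\left(-167 - 24\right) + 130\right) = 122 \left(-191 + 130\right) = 122 \left(-61\right) = -7442$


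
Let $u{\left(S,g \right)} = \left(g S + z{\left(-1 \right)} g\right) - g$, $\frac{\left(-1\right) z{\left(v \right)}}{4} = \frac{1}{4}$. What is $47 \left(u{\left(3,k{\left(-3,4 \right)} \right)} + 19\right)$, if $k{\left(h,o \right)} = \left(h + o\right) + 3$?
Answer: $1081$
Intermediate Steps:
$z{\left(v \right)} = -1$ ($z{\left(v \right)} = - \frac{4}{4} = \left(-4\right) \frac{1}{4} = -1$)
$k{\left(h,o \right)} = 3 + h + o$
$u{\left(S,g \right)} = - 2 g + S g$ ($u{\left(S,g \right)} = \left(g S - g\right) - g = \left(S g - g\right) - g = \left(- g + S g\right) - g = - 2 g + S g$)
$47 \left(u{\left(3,k{\left(-3,4 \right)} \right)} + 19\right) = 47 \left(\left(3 - 3 + 4\right) \left(-2 + 3\right) + 19\right) = 47 \left(4 \cdot 1 + 19\right) = 47 \left(4 + 19\right) = 47 \cdot 23 = 1081$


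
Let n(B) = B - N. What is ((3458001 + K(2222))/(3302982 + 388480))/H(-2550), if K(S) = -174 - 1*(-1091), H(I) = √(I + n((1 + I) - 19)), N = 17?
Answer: -1729459*I*√5135/9477828685 ≈ -0.013076*I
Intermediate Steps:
n(B) = -17 + B (n(B) = B - 1*17 = B - 17 = -17 + B)
H(I) = √(-35 + 2*I) (H(I) = √(I + (-17 + ((1 + I) - 19))) = √(I + (-17 + (-18 + I))) = √(I + (-35 + I)) = √(-35 + 2*I))
K(S) = 917 (K(S) = -174 + 1091 = 917)
((3458001 + K(2222))/(3302982 + 388480))/H(-2550) = ((3458001 + 917)/(3302982 + 388480))/(√(-35 + 2*(-2550))) = (3458918/3691462)/(√(-35 - 5100)) = (3458918*(1/3691462))/(√(-5135)) = 1729459/(1845731*((I*√5135))) = 1729459*(-I*√5135/5135)/1845731 = -1729459*I*√5135/9477828685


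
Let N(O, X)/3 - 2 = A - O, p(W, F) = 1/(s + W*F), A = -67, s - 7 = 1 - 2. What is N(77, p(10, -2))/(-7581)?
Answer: 142/2527 ≈ 0.056193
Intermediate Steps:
s = 6 (s = 7 + (1 - 2) = 7 - 1 = 6)
p(W, F) = 1/(6 + F*W) (p(W, F) = 1/(6 + W*F) = 1/(6 + F*W))
N(O, X) = -195 - 3*O (N(O, X) = 6 + 3*(-67 - O) = 6 + (-201 - 3*O) = -195 - 3*O)
N(77, p(10, -2))/(-7581) = (-195 - 3*77)/(-7581) = (-195 - 231)*(-1/7581) = -426*(-1/7581) = 142/2527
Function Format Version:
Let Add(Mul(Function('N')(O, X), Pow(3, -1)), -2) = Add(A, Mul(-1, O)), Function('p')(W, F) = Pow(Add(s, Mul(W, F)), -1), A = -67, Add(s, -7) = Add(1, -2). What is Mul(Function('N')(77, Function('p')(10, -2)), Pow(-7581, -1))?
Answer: Rational(142, 2527) ≈ 0.056193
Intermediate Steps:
s = 6 (s = Add(7, Add(1, -2)) = Add(7, -1) = 6)
Function('p')(W, F) = Pow(Add(6, Mul(F, W)), -1) (Function('p')(W, F) = Pow(Add(6, Mul(W, F)), -1) = Pow(Add(6, Mul(F, W)), -1))
Function('N')(O, X) = Add(-195, Mul(-3, O)) (Function('N')(O, X) = Add(6, Mul(3, Add(-67, Mul(-1, O)))) = Add(6, Add(-201, Mul(-3, O))) = Add(-195, Mul(-3, O)))
Mul(Function('N')(77, Function('p')(10, -2)), Pow(-7581, -1)) = Mul(Add(-195, Mul(-3, 77)), Pow(-7581, -1)) = Mul(Add(-195, -231), Rational(-1, 7581)) = Mul(-426, Rational(-1, 7581)) = Rational(142, 2527)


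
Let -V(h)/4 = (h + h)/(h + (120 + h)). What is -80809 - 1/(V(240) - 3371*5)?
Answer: -6811471414/84291 ≈ -80809.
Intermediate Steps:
V(h) = -8*h/(120 + 2*h) (V(h) = -4*(h + h)/(h + (120 + h)) = -4*2*h/(120 + 2*h) = -8*h/(120 + 2*h))
-80809 - 1/(V(240) - 3371*5) = -80809 - 1/(-4*240/(60 + 240) - 3371*5) = -80809 - 1/(-4*240/300 - 16855) = -80809 - 1/(-4*240*1/300 - 16855) = -80809 - 1/(-16/5 - 16855) = -80809 - 1/(-84291/5) = -80809 - 1*(-5/84291) = -80809 + 5/84291 = -6811471414/84291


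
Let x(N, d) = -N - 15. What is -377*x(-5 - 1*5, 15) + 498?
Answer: 2383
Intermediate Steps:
x(N, d) = -15 - N
-377*x(-5 - 1*5, 15) + 498 = -377*(-15 - (-5 - 1*5)) + 498 = -377*(-15 - (-5 - 5)) + 498 = -377*(-15 - 1*(-10)) + 498 = -377*(-15 + 10) + 498 = -377*(-5) + 498 = 1885 + 498 = 2383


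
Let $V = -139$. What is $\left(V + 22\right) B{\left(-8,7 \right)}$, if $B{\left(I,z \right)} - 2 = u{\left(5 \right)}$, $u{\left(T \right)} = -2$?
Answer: $0$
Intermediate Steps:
$B{\left(I,z \right)} = 0$ ($B{\left(I,z \right)} = 2 - 2 = 0$)
$\left(V + 22\right) B{\left(-8,7 \right)} = \left(-139 + 22\right) 0 = \left(-117\right) 0 = 0$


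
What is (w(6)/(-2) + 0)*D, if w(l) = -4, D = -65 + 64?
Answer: -2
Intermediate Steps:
D = -1
(w(6)/(-2) + 0)*D = (-4/(-2) + 0)*(-1) = (-4*(-1/2) + 0)*(-1) = (2 + 0)*(-1) = 2*(-1) = -2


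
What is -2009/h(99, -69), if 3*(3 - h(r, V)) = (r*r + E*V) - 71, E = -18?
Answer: 6027/10963 ≈ 0.54976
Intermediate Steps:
h(r, V) = 80/3 + 6*V - r**2/3 (h(r, V) = 3 - ((r*r - 18*V) - 71)/3 = 3 - ((r**2 - 18*V) - 71)/3 = 3 - (-71 + r**2 - 18*V)/3 = 3 + (71/3 + 6*V - r**2/3) = 80/3 + 6*V - r**2/3)
-2009/h(99, -69) = -2009/(80/3 + 6*(-69) - 1/3*99**2) = -2009/(80/3 - 414 - 1/3*9801) = -2009/(80/3 - 414 - 3267) = -2009/(-10963/3) = -2009*(-3/10963) = 6027/10963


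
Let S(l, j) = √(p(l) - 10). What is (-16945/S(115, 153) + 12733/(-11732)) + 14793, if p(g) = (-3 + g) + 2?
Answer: 24791249/1676 - 16945*√26/52 ≈ 13130.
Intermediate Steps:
p(g) = -1 + g
S(l, j) = √(-11 + l) (S(l, j) = √((-1 + l) - 10) = √(-11 + l))
(-16945/S(115, 153) + 12733/(-11732)) + 14793 = (-16945/√(-11 + 115) + 12733/(-11732)) + 14793 = (-16945*√26/52 + 12733*(-1/11732)) + 14793 = (-16945*√26/52 - 1819/1676) + 14793 = (-1819/1676 - 16945*√26/52) + 14793 = 24791249/1676 - 16945*√26/52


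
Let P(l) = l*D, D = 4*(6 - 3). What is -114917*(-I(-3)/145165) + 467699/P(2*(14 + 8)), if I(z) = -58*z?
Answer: 78451179959/76647120 ≈ 1023.5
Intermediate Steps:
D = 12 (D = 4*3 = 12)
P(l) = 12*l (P(l) = l*12 = 12*l)
-114917*(-I(-3)/145165) + 467699/P(2*(14 + 8)) = -114917/((-145165/((-58*(-3))))) + 467699/((12*(2*(14 + 8)))) = -114917/((-145165/174)) + 467699/((12*(2*22))) = -114917/((-145165*1/174)) + 467699/((12*44)) = -114917/(-145165/174) + 467699/528 = -114917*(-174/145165) + 467699*(1/528) = 19995558/145165 + 467699/528 = 78451179959/76647120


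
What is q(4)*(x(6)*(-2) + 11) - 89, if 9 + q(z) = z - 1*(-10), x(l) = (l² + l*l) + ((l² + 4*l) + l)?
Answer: -1414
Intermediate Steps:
x(l) = 3*l² + 5*l (x(l) = (l² + l²) + (l² + 5*l) = 2*l² + (l² + 5*l) = 3*l² + 5*l)
q(z) = 1 + z (q(z) = -9 + (z - 1*(-10)) = -9 + (z + 10) = -9 + (10 + z) = 1 + z)
q(4)*(x(6)*(-2) + 11) - 89 = (1 + 4)*((6*(5 + 3*6))*(-2) + 11) - 89 = 5*((6*(5 + 18))*(-2) + 11) - 89 = 5*((6*23)*(-2) + 11) - 89 = 5*(138*(-2) + 11) - 89 = 5*(-276 + 11) - 89 = 5*(-265) - 89 = -1325 - 89 = -1414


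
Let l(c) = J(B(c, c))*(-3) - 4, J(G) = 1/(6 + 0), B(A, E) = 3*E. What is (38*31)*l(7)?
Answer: -5301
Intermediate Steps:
J(G) = 1/6
l(c) = -9/2 (l(c) = (1/6)*(-3) - 4 = -1/2 - 4 = -9/2)
(38*31)*l(7) = (38*31)*(-9/2) = 1178*(-9/2) = -5301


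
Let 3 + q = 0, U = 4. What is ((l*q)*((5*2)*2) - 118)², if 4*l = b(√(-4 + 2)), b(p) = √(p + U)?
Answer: (118 + 15*√(4 + I*√2))² ≈ 22011.0 + 1551.2*I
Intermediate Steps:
q = -3 (q = -3 + 0 = -3)
b(p) = √(4 + p) (b(p) = √(p + 4) = √(4 + p))
l = √(4 + I*√2)/4 (l = √(4 + √(-4 + 2))/4 = √(4 + √(-2))/4 = √(4 + I*√2)/4 ≈ 0.50753 + 0.087078*I)
((l*q)*((5*2)*2) - 118)² = (((√(4 + I*√2)/4)*(-3))*((5*2)*2) - 118)² = ((-3*√(4 + I*√2)/4)*(10*2) - 118)² = (-3*√(4 + I*√2)/4*20 - 118)² = (-15*√(4 + I*√2) - 118)² = (-118 - 15*√(4 + I*√2))²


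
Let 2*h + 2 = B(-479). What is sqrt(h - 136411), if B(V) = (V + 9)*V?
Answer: I*sqrt(23847) ≈ 154.42*I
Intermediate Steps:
B(V) = V*(9 + V) (B(V) = (9 + V)*V = V*(9 + V))
h = 112564 (h = -1 + (-479*(9 - 479))/2 = -1 + (-479*(-470))/2 = -1 + (1/2)*225130 = -1 + 112565 = 112564)
sqrt(h - 136411) = sqrt(112564 - 136411) = sqrt(-23847) = I*sqrt(23847)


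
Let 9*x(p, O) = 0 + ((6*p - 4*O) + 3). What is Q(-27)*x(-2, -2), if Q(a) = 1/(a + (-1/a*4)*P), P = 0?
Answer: 1/243 ≈ 0.0041152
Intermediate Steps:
Q(a) = 1/a (Q(a) = 1/(a + (-1/a*4)*0) = 1/(a - 4/a*0) = 1/(a + 0) = 1/a)
x(p, O) = 1/3 - 4*O/9 + 2*p/3 (x(p, O) = (0 + ((6*p - 4*O) + 3))/9 = (0 + ((-4*O + 6*p) + 3))/9 = (0 + (3 - 4*O + 6*p))/9 = (3 - 4*O + 6*p)/9 = 1/3 - 4*O/9 + 2*p/3)
Q(-27)*x(-2, -2) = (1/3 - 4/9*(-2) + (2/3)*(-2))/(-27) = -(1/3 + 8/9 - 4/3)/27 = -1/27*(-1/9) = 1/243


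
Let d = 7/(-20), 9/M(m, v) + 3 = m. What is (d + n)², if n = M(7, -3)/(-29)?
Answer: 3844/21025 ≈ 0.18283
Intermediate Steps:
M(m, v) = 9/(-3 + m)
n = -9/116 (n = (9/(-3 + 7))/(-29) = (9/4)*(-1/29) = -9/116 ≈ -0.077586)
d = -7/20 (d = 7*(-1/20) = -7/20 ≈ -0.35000)
(d + n)² = (-7/20 - 9/116)² = (-62/145)² = 3844/21025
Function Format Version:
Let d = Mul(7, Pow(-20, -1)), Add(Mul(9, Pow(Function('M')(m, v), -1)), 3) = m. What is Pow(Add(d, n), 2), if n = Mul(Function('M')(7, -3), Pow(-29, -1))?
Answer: Rational(3844, 21025) ≈ 0.18283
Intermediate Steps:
Function('M')(m, v) = Mul(9, Pow(Add(-3, m), -1))
n = Rational(-9, 116) (n = Mul(Mul(9, Pow(Add(-3, 7), -1)), Pow(-29, -1)) = Mul(Mul(9, Pow(4, -1)), Rational(-1, 29)) = Mul(Mul(9, Rational(1, 4)), Rational(-1, 29)) = Mul(Rational(9, 4), Rational(-1, 29)) = Rational(-9, 116) ≈ -0.077586)
d = Rational(-7, 20) (d = Mul(7, Rational(-1, 20)) = Rational(-7, 20) ≈ -0.35000)
Pow(Add(d, n), 2) = Pow(Add(Rational(-7, 20), Rational(-9, 116)), 2) = Pow(Rational(-62, 145), 2) = Rational(3844, 21025)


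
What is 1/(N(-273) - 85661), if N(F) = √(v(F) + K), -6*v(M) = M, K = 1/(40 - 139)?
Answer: -16960878/1452885761351 - 3*√198154/1452885761351 ≈ -1.1675e-5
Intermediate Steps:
K = -1/99 (K = 1/(-99) = -1/99 ≈ -0.010101)
v(M) = -M/6
N(F) = √(-1/99 - F/6) (N(F) = √(-F/6 - 1/99) = √(-1/99 - F/6))
1/(N(-273) - 85661) = 1/(√(-44 - 726*(-273))/66 - 85661) = 1/(√(-44 + 198198)/66 - 85661) = 1/(√198154/66 - 85661) = 1/(-85661 + √198154/66)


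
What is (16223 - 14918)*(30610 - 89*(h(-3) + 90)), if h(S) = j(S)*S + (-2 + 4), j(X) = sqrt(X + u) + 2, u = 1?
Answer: 29957580 + 348435*I*sqrt(2) ≈ 2.9958e+7 + 4.9276e+5*I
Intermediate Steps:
j(X) = 2 + sqrt(1 + X) (j(X) = sqrt(X + 1) + 2 = sqrt(1 + X) + 2 = 2 + sqrt(1 + X))
h(S) = 2 + S*(2 + sqrt(1 + S)) (h(S) = (2 + sqrt(1 + S))*S + (-2 + 4) = S*(2 + sqrt(1 + S)) + 2 = 2 + S*(2 + sqrt(1 + S)))
(16223 - 14918)*(30610 - 89*(h(-3) + 90)) = (16223 - 14918)*(30610 - 89*((2 - 3*(2 + sqrt(1 - 3))) + 90)) = 1305*(30610 - 89*((2 - 3*(2 + sqrt(-2))) + 90)) = 1305*(30610 - 89*((2 - 3*(2 + I*sqrt(2))) + 90)) = 1305*(30610 - 89*((2 + (-6 - 3*I*sqrt(2))) + 90)) = 1305*(30610 - 89*((-4 - 3*I*sqrt(2)) + 90)) = 1305*(30610 - 89*(86 - 3*I*sqrt(2))) = 1305*(30610 + (-7654 + 267*I*sqrt(2))) = 1305*(22956 + 267*I*sqrt(2)) = 29957580 + 348435*I*sqrt(2)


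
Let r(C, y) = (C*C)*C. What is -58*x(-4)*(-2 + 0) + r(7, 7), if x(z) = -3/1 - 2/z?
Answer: 53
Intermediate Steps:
r(C, y) = C**3 (r(C, y) = C**2*C = C**3)
x(z) = -3 - 2/z (x(z) = -3*1 - 2/z = -3 - 2/z)
-58*x(-4)*(-2 + 0) + r(7, 7) = -58*(-3 - 2/(-4))*(-2 + 0) + 7**3 = -58*(-3 - 2*(-1/4))*(-2) + 343 = -58*(-3 + 1/2)*(-2) + 343 = -(-145)*(-2) + 343 = -58*5 + 343 = -290 + 343 = 53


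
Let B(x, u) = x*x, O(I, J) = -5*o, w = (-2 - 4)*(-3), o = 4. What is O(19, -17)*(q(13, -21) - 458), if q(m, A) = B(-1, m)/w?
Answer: 82430/9 ≈ 9158.9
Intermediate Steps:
w = 18 (w = -6*(-3) = 18)
O(I, J) = -20 (O(I, J) = -5*4 = -20)
B(x, u) = x²
q(m, A) = 1/18 (q(m, A) = (-1)²/18 = 1*(1/18) = 1/18)
O(19, -17)*(q(13, -21) - 458) = -20*(1/18 - 458) = -20*(-8243/18) = 82430/9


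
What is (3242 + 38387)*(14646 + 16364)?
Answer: 1290915290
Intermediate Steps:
(3242 + 38387)*(14646 + 16364) = 41629*31010 = 1290915290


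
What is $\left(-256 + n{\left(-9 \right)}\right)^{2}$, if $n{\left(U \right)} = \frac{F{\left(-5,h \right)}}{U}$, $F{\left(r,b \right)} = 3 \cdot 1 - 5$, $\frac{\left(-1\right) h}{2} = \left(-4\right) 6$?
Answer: $\frac{5299204}{81} \approx 65422.0$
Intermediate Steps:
$h = 48$ ($h = - 2 \left(\left(-4\right) 6\right) = \left(-2\right) \left(-24\right) = 48$)
$F{\left(r,b \right)} = -2$ ($F{\left(r,b \right)} = 3 - 5 = -2$)
$n{\left(U \right)} = - \frac{2}{U}$
$\left(-256 + n{\left(-9 \right)}\right)^{2} = \left(-256 - \frac{2}{-9}\right)^{2} = \left(-256 - - \frac{2}{9}\right)^{2} = \left(-256 + \frac{2}{9}\right)^{2} = \left(- \frac{2302}{9}\right)^{2} = \frac{5299204}{81}$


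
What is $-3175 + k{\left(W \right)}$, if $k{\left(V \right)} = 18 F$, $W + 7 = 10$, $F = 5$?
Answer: $-3085$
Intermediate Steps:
$W = 3$ ($W = -7 + 10 = 3$)
$k{\left(V \right)} = 90$ ($k{\left(V \right)} = 18 \cdot 5 = 90$)
$-3175 + k{\left(W \right)} = -3175 + 90 = -3085$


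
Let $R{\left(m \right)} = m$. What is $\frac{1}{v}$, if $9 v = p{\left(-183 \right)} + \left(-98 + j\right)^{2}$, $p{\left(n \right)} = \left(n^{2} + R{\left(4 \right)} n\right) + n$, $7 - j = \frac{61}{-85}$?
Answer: $\frac{21675}{98079142} \approx 0.00022099$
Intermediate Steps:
$j = \frac{656}{85}$ ($j = 7 - \frac{61}{-85} = 7 - 61 \left(- \frac{1}{85}\right) = 7 - - \frac{61}{85} = 7 + \frac{61}{85} = \frac{656}{85} \approx 7.7176$)
$p{\left(n \right)} = n^{2} + 5 n$ ($p{\left(n \right)} = \left(n^{2} + 4 n\right) + n = n^{2} + 5 n$)
$v = \frac{98079142}{21675}$ ($v = \frac{- 183 \left(5 - 183\right) + \left(-98 + \frac{656}{85}\right)^{2}}{9} = \frac{\left(-183\right) \left(-178\right) + \left(- \frac{7674}{85}\right)^{2}}{9} = \frac{32574 + \frac{58890276}{7225}}{9} = \frac{1}{9} \cdot \frac{294237426}{7225} = \frac{98079142}{21675} \approx 4525.0$)
$\frac{1}{v} = \frac{1}{\frac{98079142}{21675}} = \frac{21675}{98079142}$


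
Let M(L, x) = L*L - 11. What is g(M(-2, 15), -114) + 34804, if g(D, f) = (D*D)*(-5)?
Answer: 34559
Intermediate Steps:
M(L, x) = -11 + L² (M(L, x) = L² - 11 = -11 + L²)
g(D, f) = -5*D² (g(D, f) = D²*(-5) = -5*D²)
g(M(-2, 15), -114) + 34804 = -5*(-11 + (-2)²)² + 34804 = -5*(-11 + 4)² + 34804 = -5*(-7)² + 34804 = -5*49 + 34804 = -245 + 34804 = 34559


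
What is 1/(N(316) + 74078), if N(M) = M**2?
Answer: 1/173934 ≈ 5.7493e-6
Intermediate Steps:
1/(N(316) + 74078) = 1/(316**2 + 74078) = 1/(99856 + 74078) = 1/173934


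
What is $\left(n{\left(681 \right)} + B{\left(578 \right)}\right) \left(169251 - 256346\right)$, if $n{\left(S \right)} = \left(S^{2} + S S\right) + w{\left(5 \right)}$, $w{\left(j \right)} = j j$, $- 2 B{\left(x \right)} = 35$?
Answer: $- \frac{161566363605}{2} \approx -8.0783 \cdot 10^{10}$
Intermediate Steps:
$B{\left(x \right)} = - \frac{35}{2}$ ($B{\left(x \right)} = \left(- \frac{1}{2}\right) 35 = - \frac{35}{2}$)
$w{\left(j \right)} = j^{2}$
$n{\left(S \right)} = 25 + 2 S^{2}$ ($n{\left(S \right)} = \left(S^{2} + S S\right) + 5^{2} = \left(S^{2} + S^{2}\right) + 25 = 2 S^{2} + 25 = 25 + 2 S^{2}$)
$\left(n{\left(681 \right)} + B{\left(578 \right)}\right) \left(169251 - 256346\right) = \left(\left(25 + 2 \cdot 681^{2}\right) - \frac{35}{2}\right) \left(169251 - 256346\right) = \left(\left(25 + 2 \cdot 463761\right) - \frac{35}{2}\right) \left(-87095\right) = \left(\left(25 + 927522\right) - \frac{35}{2}\right) \left(-87095\right) = \left(927547 - \frac{35}{2}\right) \left(-87095\right) = \frac{1855059}{2} \left(-87095\right) = - \frac{161566363605}{2}$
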